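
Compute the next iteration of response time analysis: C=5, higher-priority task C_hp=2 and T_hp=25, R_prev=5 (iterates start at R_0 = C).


R_next = C + ceil(R_prev / T_hp) * C_hp
ceil(5 / 25) = ceil(0.2) = 1
Interference = 1 * 2 = 2
R_next = 5 + 2 = 7

7


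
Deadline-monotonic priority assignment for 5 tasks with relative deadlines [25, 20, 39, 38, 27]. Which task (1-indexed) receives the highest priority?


Sort tasks by relative deadline (ascending):
  Task 2: deadline = 20
  Task 1: deadline = 25
  Task 5: deadline = 27
  Task 4: deadline = 38
  Task 3: deadline = 39
Priority order (highest first): [2, 1, 5, 4, 3]
Highest priority task = 2

2


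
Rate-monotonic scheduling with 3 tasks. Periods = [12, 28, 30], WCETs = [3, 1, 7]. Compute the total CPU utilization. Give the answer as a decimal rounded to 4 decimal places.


Compute individual utilizations (exact fractions):
  Task 1: C/T = 3/12 = 1/4 (approx. 0.25)
  Task 2: C/T = 1/28 (approx. 0.0357)
  Task 3: C/T = 7/30 (approx. 0.2333)
Total utilization U = 1/4 + 1/28 + 7/30 = 109/210
Rounded to 4 decimal places: U = 0.5190
RM (Liu & Layland) bound for 3 tasks = 0.779763; compare with U = 109/210 (approx. 0.519048)
U <= bound, so schedulable by RM sufficient condition.

0.5190


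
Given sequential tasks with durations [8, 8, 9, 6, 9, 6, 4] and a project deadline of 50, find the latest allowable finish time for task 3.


LF(activity 3) = deadline - sum of successor durations
Successors: activities 4 through 7 with durations [6, 9, 6, 4]
Sum of successor durations = 25
LF = 50 - 25 = 25

25


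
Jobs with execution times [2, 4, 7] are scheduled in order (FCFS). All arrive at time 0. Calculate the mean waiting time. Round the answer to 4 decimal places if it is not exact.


FCFS order (as given): [2, 4, 7]
Waiting times:
  Job 1: wait = 0
  Job 2: wait = 2
  Job 3: wait = 6
Sum of waiting times = 8
Average waiting time = 8/3 = 2.6667

2.6667


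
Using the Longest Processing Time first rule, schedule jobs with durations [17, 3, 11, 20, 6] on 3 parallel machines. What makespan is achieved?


Sort jobs in decreasing order (LPT): [20, 17, 11, 6, 3]
Assign each job to the least loaded machine:
  Machine 1: jobs [20], load = 20
  Machine 2: jobs [17, 3], load = 20
  Machine 3: jobs [11, 6], load = 17
Makespan = max load = 20

20


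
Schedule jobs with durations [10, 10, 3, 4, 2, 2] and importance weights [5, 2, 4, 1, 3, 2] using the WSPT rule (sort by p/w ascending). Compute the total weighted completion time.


Compute p/w ratios and sort ascending (WSPT): [(2, 3), (3, 4), (2, 2), (10, 5), (4, 1), (10, 2)]
Compute weighted completion times:
  Job (p=2,w=3): C=2, w*C=3*2=6
  Job (p=3,w=4): C=5, w*C=4*5=20
  Job (p=2,w=2): C=7, w*C=2*7=14
  Job (p=10,w=5): C=17, w*C=5*17=85
  Job (p=4,w=1): C=21, w*C=1*21=21
  Job (p=10,w=2): C=31, w*C=2*31=62
Total weighted completion time = 208

208


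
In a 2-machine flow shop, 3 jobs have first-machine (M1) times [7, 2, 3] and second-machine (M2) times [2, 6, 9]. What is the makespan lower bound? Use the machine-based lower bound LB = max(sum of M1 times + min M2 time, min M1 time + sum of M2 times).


LB1 = sum(M1 times) + min(M2 times) = 12 + 2 = 14
LB2 = min(M1 times) + sum(M2 times) = 2 + 17 = 19
Lower bound = max(LB1, LB2) = max(14, 19) = 19

19


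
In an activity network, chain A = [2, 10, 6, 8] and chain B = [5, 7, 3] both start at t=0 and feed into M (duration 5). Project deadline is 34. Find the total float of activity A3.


Forward pass: ES(A3) = sum of predecessors on chain A = 12
EF = ES + duration = 12 + 6 = 18
Backward pass: LF(M) = deadline = 34; LS(M) = 34 - 5 = 29
LF(A3) = LS(M) - sum(successors on chain A) = 29 - 8 = 21
LS = LF - duration = 21 - 6 = 15
Total float = LS - ES = 15 - 12 = 3

3


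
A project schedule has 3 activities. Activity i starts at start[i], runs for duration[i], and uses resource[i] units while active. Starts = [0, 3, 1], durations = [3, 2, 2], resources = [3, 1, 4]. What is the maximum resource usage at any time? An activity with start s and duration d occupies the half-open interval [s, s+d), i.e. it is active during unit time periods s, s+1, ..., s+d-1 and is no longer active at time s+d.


Each activity i is active on [start_i, start_i + duration_i).
Compute total resource usage per time slot:
  t=0: active resources = [3], total = 3
  t=1: active resources = [3, 4], total = 7
  t=2: active resources = [3, 4], total = 7
  t=3: active resources = [1], total = 1
  t=4: active resources = [1], total = 1
Peak resource demand = 7

7


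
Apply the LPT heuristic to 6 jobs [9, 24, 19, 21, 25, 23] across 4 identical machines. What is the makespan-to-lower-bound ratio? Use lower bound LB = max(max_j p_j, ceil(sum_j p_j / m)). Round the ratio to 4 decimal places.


LPT order: [25, 24, 23, 21, 19, 9]
Machine loads after assignment: [25, 24, 32, 40]
LPT makespan = 40
Lower bound = max(max_job, ceil(total/4)) = max(25, 31) = 31
Ratio = 40 / 31 = 1.2903

1.2903


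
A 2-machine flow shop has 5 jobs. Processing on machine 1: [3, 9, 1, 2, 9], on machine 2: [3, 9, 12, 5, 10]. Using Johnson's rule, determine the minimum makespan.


Apply Johnson's rule:
  Group 1 (a <= b): [(3, 1, 12), (4, 2, 5), (1, 3, 3), (2, 9, 9), (5, 9, 10)]
  Group 2 (a > b): []
Optimal job order: [3, 4, 1, 2, 5]
Schedule:
  Job 3: M1 done at 1, M2 done at 13
  Job 4: M1 done at 3, M2 done at 18
  Job 1: M1 done at 6, M2 done at 21
  Job 2: M1 done at 15, M2 done at 30
  Job 5: M1 done at 24, M2 done at 40
Makespan = 40

40


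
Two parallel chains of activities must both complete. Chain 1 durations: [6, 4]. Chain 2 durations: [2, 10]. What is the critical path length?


Path A total = 6 + 4 = 10
Path B total = 2 + 10 = 12
Critical path = longest path = max(10, 12) = 12

12


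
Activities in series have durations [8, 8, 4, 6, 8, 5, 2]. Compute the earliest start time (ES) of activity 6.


Activity 6 starts after activities 1 through 5 complete.
Predecessor durations: [8, 8, 4, 6, 8]
ES = 8 + 8 + 4 + 6 + 8 = 34

34


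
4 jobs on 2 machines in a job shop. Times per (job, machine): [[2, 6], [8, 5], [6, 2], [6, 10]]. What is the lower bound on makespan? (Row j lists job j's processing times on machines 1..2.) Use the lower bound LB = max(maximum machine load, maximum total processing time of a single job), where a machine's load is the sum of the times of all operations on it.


Machine loads:
  Machine 1: 2 + 8 + 6 + 6 = 22
  Machine 2: 6 + 5 + 2 + 10 = 23
Max machine load = 23
Job totals:
  Job 1: 8
  Job 2: 13
  Job 3: 8
  Job 4: 16
Max job total = 16
Lower bound = max(23, 16) = 23

23


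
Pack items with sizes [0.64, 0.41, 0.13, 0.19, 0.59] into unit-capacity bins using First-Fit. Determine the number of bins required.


Place items sequentially using First-Fit:
  Item 0.64 -> new Bin 1
  Item 0.41 -> new Bin 2
  Item 0.13 -> Bin 1 (now 0.77)
  Item 0.19 -> Bin 1 (now 0.96)
  Item 0.59 -> Bin 2 (now 1.0)
Total bins used = 2

2


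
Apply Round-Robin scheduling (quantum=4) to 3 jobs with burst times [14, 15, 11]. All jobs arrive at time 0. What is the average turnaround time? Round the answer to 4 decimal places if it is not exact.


Time quantum = 4
Execution trace:
  J1 runs 4 units, time = 4
  J2 runs 4 units, time = 8
  J3 runs 4 units, time = 12
  J1 runs 4 units, time = 16
  J2 runs 4 units, time = 20
  J3 runs 4 units, time = 24
  J1 runs 4 units, time = 28
  J2 runs 4 units, time = 32
  J3 runs 3 units, time = 35
  J1 runs 2 units, time = 37
  J2 runs 3 units, time = 40
Finish times: [37, 40, 35]
Average turnaround = 112/3 = 37.3333

37.3333


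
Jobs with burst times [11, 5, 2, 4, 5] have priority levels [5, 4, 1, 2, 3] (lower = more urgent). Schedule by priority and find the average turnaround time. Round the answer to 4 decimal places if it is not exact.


Sort by priority (ascending = highest first):
Order: [(1, 2), (2, 4), (3, 5), (4, 5), (5, 11)]
Completion times:
  Priority 1, burst=2, C=2
  Priority 2, burst=4, C=6
  Priority 3, burst=5, C=11
  Priority 4, burst=5, C=16
  Priority 5, burst=11, C=27
Average turnaround = 62/5 = 12.4

12.4


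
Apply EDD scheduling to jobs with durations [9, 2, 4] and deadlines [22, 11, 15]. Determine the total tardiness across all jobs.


Sort by due date (EDD order): [(2, 11), (4, 15), (9, 22)]
Compute completion times and tardiness:
  Job 1: p=2, d=11, C=2, tardiness=max(0,2-11)=0
  Job 2: p=4, d=15, C=6, tardiness=max(0,6-15)=0
  Job 3: p=9, d=22, C=15, tardiness=max(0,15-22)=0
Total tardiness = 0

0


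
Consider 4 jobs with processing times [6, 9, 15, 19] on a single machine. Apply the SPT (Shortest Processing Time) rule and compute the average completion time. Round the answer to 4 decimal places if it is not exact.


Sort jobs by processing time (SPT order): [6, 9, 15, 19]
Compute completion times sequentially:
  Job 1: processing = 6, completes at 6
  Job 2: processing = 9, completes at 15
  Job 3: processing = 15, completes at 30
  Job 4: processing = 19, completes at 49
Sum of completion times = 100
Average completion time = 100/4 = 25.0

25.0


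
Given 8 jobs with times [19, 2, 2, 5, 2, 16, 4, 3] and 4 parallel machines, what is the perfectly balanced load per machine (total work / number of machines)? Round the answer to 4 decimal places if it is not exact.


Total processing time = 19 + 2 + 2 + 5 + 2 + 16 + 4 + 3 = 53
Number of machines = 4
Ideal balanced load = 53 / 4 = 13.25

13.25


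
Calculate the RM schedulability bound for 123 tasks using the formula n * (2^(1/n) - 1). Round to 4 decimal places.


Compute 2^(1/123) = 1.0056512513
Subtract 1: 1.0056512513 - 1 = 0.0056512513
Multiply by n: 123 * 0.0056512513 = 0.6951039099
Round to 4 dp: 0.6951

0.6951


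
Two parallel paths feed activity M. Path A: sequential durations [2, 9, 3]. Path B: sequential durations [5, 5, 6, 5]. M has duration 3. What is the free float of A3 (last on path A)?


ES(A3) = sum of predecessors on chain A = 11
EF(A3) = ES + duration = 11 + 3 = 14
Successor of A3 is M. ES(M) = max(sum(A), sum(B)) = max(14, 21) = 21
Free float = ES(successor) - EF(current) = 21 - 14 = 7

7


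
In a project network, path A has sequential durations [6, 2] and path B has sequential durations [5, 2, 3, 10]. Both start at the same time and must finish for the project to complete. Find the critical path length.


Path A total = 6 + 2 = 8
Path B total = 5 + 2 + 3 + 10 = 20
Critical path = longest path = max(8, 20) = 20

20


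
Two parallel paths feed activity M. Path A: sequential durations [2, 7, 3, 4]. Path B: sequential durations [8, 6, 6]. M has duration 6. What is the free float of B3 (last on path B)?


ES(B3) = sum of predecessors on chain B = 14
EF(B3) = ES + duration = 14 + 6 = 20
Successor of B3 is M. ES(M) = max(sum(A), sum(B)) = max(16, 20) = 20
Free float = ES(successor) - EF(current) = 20 - 20 = 0

0


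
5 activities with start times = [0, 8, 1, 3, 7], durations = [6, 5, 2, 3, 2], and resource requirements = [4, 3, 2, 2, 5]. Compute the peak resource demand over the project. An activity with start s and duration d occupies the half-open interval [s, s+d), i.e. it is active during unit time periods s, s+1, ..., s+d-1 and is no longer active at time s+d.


Each activity i is active on [start_i, start_i + duration_i).
Compute total resource usage per time slot:
  t=0: active resources = [4], total = 4
  t=1: active resources = [4, 2], total = 6
  t=2: active resources = [4, 2], total = 6
  t=3: active resources = [4, 2], total = 6
  t=4: active resources = [4, 2], total = 6
  t=5: active resources = [4, 2], total = 6
  t=6: active resources = [], total = 0
  t=7: active resources = [5], total = 5
  t=8: active resources = [3, 5], total = 8
  t=9: active resources = [3], total = 3
  t=10: active resources = [3], total = 3
  t=11: active resources = [3], total = 3
  t=12: active resources = [3], total = 3
Peak resource demand = 8

8


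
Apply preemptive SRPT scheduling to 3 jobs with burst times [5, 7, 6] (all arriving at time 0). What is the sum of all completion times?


Since all jobs arrive at t=0, SRPT equals SPT ordering.
SPT order: [5, 6, 7]
Completion times:
  Job 1: p=5, C=5
  Job 2: p=6, C=11
  Job 3: p=7, C=18
Total completion time = 5 + 11 + 18 = 34

34


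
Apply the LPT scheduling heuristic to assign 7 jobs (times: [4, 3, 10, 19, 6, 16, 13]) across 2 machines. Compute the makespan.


Sort jobs in decreasing order (LPT): [19, 16, 13, 10, 6, 4, 3]
Assign each job to the least loaded machine:
  Machine 1: jobs [19, 10, 6], load = 35
  Machine 2: jobs [16, 13, 4, 3], load = 36
Makespan = max load = 36

36


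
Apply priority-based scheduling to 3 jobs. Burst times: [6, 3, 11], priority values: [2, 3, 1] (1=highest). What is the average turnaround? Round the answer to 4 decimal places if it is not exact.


Sort by priority (ascending = highest first):
Order: [(1, 11), (2, 6), (3, 3)]
Completion times:
  Priority 1, burst=11, C=11
  Priority 2, burst=6, C=17
  Priority 3, burst=3, C=20
Average turnaround = 48/3 = 16.0

16.0


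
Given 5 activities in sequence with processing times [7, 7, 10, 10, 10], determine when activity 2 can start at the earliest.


Activity 2 starts after activities 1 through 1 complete.
Predecessor durations: [7]
ES = 7 = 7

7


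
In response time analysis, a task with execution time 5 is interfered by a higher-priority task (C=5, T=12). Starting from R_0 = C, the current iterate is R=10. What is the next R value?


R_next = C + ceil(R_prev / T_hp) * C_hp
ceil(10 / 12) = ceil(0.8333) = 1
Interference = 1 * 5 = 5
R_next = 5 + 5 = 10
R_next = R_prev, so the iteration has converged (response time = 10).

10


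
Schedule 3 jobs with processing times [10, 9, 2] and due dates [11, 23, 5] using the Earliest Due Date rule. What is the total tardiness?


Sort by due date (EDD order): [(2, 5), (10, 11), (9, 23)]
Compute completion times and tardiness:
  Job 1: p=2, d=5, C=2, tardiness=max(0,2-5)=0
  Job 2: p=10, d=11, C=12, tardiness=max(0,12-11)=1
  Job 3: p=9, d=23, C=21, tardiness=max(0,21-23)=0
Total tardiness = 1

1


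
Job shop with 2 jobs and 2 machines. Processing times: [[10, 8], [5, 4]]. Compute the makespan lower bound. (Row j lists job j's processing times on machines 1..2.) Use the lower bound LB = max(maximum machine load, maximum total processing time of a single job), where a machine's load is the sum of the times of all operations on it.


Machine loads:
  Machine 1: 10 + 5 = 15
  Machine 2: 8 + 4 = 12
Max machine load = 15
Job totals:
  Job 1: 18
  Job 2: 9
Max job total = 18
Lower bound = max(15, 18) = 18

18


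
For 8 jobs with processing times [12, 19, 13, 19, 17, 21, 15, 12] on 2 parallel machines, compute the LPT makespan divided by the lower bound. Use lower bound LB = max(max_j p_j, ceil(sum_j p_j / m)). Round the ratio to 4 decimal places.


LPT order: [21, 19, 19, 17, 15, 13, 12, 12]
Machine loads after assignment: [65, 63]
LPT makespan = 65
Lower bound = max(max_job, ceil(total/2)) = max(21, 64) = 64
Ratio = 65 / 64 = 1.0156

1.0156


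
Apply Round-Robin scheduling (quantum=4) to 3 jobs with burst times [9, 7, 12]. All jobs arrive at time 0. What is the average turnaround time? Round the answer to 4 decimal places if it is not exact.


Time quantum = 4
Execution trace:
  J1 runs 4 units, time = 4
  J2 runs 4 units, time = 8
  J3 runs 4 units, time = 12
  J1 runs 4 units, time = 16
  J2 runs 3 units, time = 19
  J3 runs 4 units, time = 23
  J1 runs 1 units, time = 24
  J3 runs 4 units, time = 28
Finish times: [24, 19, 28]
Average turnaround = 71/3 = 23.6667

23.6667


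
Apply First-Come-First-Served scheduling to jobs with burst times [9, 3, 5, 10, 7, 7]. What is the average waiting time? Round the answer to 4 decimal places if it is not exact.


FCFS order (as given): [9, 3, 5, 10, 7, 7]
Waiting times:
  Job 1: wait = 0
  Job 2: wait = 9
  Job 3: wait = 12
  Job 4: wait = 17
  Job 5: wait = 27
  Job 6: wait = 34
Sum of waiting times = 99
Average waiting time = 99/6 = 16.5

16.5


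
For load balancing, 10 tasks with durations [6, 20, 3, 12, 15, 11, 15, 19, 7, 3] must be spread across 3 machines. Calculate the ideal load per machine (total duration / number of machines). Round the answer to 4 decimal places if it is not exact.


Total processing time = 6 + 20 + 3 + 12 + 15 + 11 + 15 + 19 + 7 + 3 = 111
Number of machines = 3
Ideal balanced load = 111 / 3 = 37.0

37.0


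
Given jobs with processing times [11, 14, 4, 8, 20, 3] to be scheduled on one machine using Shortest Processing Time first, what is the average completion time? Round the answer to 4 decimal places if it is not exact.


Sort jobs by processing time (SPT order): [3, 4, 8, 11, 14, 20]
Compute completion times sequentially:
  Job 1: processing = 3, completes at 3
  Job 2: processing = 4, completes at 7
  Job 3: processing = 8, completes at 15
  Job 4: processing = 11, completes at 26
  Job 5: processing = 14, completes at 40
  Job 6: processing = 20, completes at 60
Sum of completion times = 151
Average completion time = 151/6 = 25.1667

25.1667


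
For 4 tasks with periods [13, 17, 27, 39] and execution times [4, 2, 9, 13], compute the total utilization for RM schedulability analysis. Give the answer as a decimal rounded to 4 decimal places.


Compute individual utilizations (exact fractions):
  Task 1: C/T = 4/13 (approx. 0.3077)
  Task 2: C/T = 2/17 (approx. 0.1176)
  Task 3: C/T = 9/27 = 1/3 (approx. 0.3333)
  Task 4: C/T = 13/39 = 1/3 (approx. 0.3333)
Total utilization U = 4/13 + 2/17 + 1/3 + 1/3 = 724/663
Rounded to 4 decimal places: U = 1.0920
RM (Liu & Layland) bound for 4 tasks = 0.756828; compare with U = 724/663 (approx. 1.092006)
U > 1, so the task set is not schedulable (processor overloaded).

1.0920


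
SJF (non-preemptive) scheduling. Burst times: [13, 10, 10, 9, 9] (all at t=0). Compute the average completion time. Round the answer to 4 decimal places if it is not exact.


SJF order (ascending): [9, 9, 10, 10, 13]
Completion times:
  Job 1: burst=9, C=9
  Job 2: burst=9, C=18
  Job 3: burst=10, C=28
  Job 4: burst=10, C=38
  Job 5: burst=13, C=51
Average completion = 144/5 = 28.8

28.8


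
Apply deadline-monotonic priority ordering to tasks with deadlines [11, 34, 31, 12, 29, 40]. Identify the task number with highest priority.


Sort tasks by relative deadline (ascending):
  Task 1: deadline = 11
  Task 4: deadline = 12
  Task 5: deadline = 29
  Task 3: deadline = 31
  Task 2: deadline = 34
  Task 6: deadline = 40
Priority order (highest first): [1, 4, 5, 3, 2, 6]
Highest priority task = 1

1


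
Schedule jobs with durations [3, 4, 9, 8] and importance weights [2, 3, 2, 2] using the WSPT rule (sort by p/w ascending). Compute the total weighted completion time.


Compute p/w ratios and sort ascending (WSPT): [(4, 3), (3, 2), (8, 2), (9, 2)]
Compute weighted completion times:
  Job (p=4,w=3): C=4, w*C=3*4=12
  Job (p=3,w=2): C=7, w*C=2*7=14
  Job (p=8,w=2): C=15, w*C=2*15=30
  Job (p=9,w=2): C=24, w*C=2*24=48
Total weighted completion time = 104

104


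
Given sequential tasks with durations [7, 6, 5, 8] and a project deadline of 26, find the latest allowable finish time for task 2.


LF(activity 2) = deadline - sum of successor durations
Successors: activities 3 through 4 with durations [5, 8]
Sum of successor durations = 13
LF = 26 - 13 = 13

13


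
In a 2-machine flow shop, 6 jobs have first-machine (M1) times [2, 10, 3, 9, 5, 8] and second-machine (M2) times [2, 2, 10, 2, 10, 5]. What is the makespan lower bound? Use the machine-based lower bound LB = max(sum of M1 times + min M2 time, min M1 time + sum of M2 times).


LB1 = sum(M1 times) + min(M2 times) = 37 + 2 = 39
LB2 = min(M1 times) + sum(M2 times) = 2 + 31 = 33
Lower bound = max(LB1, LB2) = max(39, 33) = 39

39


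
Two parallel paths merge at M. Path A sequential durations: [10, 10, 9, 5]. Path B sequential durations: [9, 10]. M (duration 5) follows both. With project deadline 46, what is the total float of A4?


Forward pass: ES(A4) = sum of predecessors on chain A = 29
EF = ES + duration = 29 + 5 = 34
Backward pass: LF(M) = deadline = 46; LS(M) = 46 - 5 = 41
LF(A4) = LS(M) - sum(successors on chain A) = 41 - 0 = 41
LS = LF - duration = 41 - 5 = 36
Total float = LS - ES = 36 - 29 = 7

7


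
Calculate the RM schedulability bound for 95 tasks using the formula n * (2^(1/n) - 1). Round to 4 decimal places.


Compute 2^(1/95) = 1.0073229689
Subtract 1: 1.0073229689 - 1 = 0.0073229689
Multiply by n: 95 * 0.0073229689 = 0.6956820455
Round to 4 dp: 0.6957

0.6957


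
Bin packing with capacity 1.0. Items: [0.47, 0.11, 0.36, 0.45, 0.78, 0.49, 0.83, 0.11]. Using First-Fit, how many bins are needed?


Place items sequentially using First-Fit:
  Item 0.47 -> new Bin 1
  Item 0.11 -> Bin 1 (now 0.58)
  Item 0.36 -> Bin 1 (now 0.94)
  Item 0.45 -> new Bin 2
  Item 0.78 -> new Bin 3
  Item 0.49 -> Bin 2 (now 0.94)
  Item 0.83 -> new Bin 4
  Item 0.11 -> Bin 3 (now 0.89)
Total bins used = 4

4


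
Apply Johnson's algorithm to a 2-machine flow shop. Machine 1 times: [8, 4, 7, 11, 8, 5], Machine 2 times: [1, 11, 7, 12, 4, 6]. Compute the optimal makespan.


Apply Johnson's rule:
  Group 1 (a <= b): [(2, 4, 11), (6, 5, 6), (3, 7, 7), (4, 11, 12)]
  Group 2 (a > b): [(5, 8, 4), (1, 8, 1)]
Optimal job order: [2, 6, 3, 4, 5, 1]
Schedule:
  Job 2: M1 done at 4, M2 done at 15
  Job 6: M1 done at 9, M2 done at 21
  Job 3: M1 done at 16, M2 done at 28
  Job 4: M1 done at 27, M2 done at 40
  Job 5: M1 done at 35, M2 done at 44
  Job 1: M1 done at 43, M2 done at 45
Makespan = 45

45


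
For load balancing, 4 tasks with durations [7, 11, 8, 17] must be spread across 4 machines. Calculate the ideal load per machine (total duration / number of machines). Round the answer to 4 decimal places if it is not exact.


Total processing time = 7 + 11 + 8 + 17 = 43
Number of machines = 4
Ideal balanced load = 43 / 4 = 10.75

10.75


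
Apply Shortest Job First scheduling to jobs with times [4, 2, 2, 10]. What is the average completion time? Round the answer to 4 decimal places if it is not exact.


SJF order (ascending): [2, 2, 4, 10]
Completion times:
  Job 1: burst=2, C=2
  Job 2: burst=2, C=4
  Job 3: burst=4, C=8
  Job 4: burst=10, C=18
Average completion = 32/4 = 8.0

8.0


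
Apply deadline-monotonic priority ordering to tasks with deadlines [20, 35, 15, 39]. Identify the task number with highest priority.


Sort tasks by relative deadline (ascending):
  Task 3: deadline = 15
  Task 1: deadline = 20
  Task 2: deadline = 35
  Task 4: deadline = 39
Priority order (highest first): [3, 1, 2, 4]
Highest priority task = 3

3


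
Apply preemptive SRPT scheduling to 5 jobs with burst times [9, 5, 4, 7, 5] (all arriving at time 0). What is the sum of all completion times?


Since all jobs arrive at t=0, SRPT equals SPT ordering.
SPT order: [4, 5, 5, 7, 9]
Completion times:
  Job 1: p=4, C=4
  Job 2: p=5, C=9
  Job 3: p=5, C=14
  Job 4: p=7, C=21
  Job 5: p=9, C=30
Total completion time = 4 + 9 + 14 + 21 + 30 = 78

78


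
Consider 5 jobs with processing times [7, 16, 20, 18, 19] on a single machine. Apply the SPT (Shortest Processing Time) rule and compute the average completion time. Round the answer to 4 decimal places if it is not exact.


Sort jobs by processing time (SPT order): [7, 16, 18, 19, 20]
Compute completion times sequentially:
  Job 1: processing = 7, completes at 7
  Job 2: processing = 16, completes at 23
  Job 3: processing = 18, completes at 41
  Job 4: processing = 19, completes at 60
  Job 5: processing = 20, completes at 80
Sum of completion times = 211
Average completion time = 211/5 = 42.2

42.2


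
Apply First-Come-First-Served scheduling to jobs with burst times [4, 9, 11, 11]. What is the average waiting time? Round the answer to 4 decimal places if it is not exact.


FCFS order (as given): [4, 9, 11, 11]
Waiting times:
  Job 1: wait = 0
  Job 2: wait = 4
  Job 3: wait = 13
  Job 4: wait = 24
Sum of waiting times = 41
Average waiting time = 41/4 = 10.25

10.25


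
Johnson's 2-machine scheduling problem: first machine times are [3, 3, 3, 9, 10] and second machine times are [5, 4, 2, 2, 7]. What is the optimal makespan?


Apply Johnson's rule:
  Group 1 (a <= b): [(1, 3, 5), (2, 3, 4)]
  Group 2 (a > b): [(5, 10, 7), (3, 3, 2), (4, 9, 2)]
Optimal job order: [1, 2, 5, 3, 4]
Schedule:
  Job 1: M1 done at 3, M2 done at 8
  Job 2: M1 done at 6, M2 done at 12
  Job 5: M1 done at 16, M2 done at 23
  Job 3: M1 done at 19, M2 done at 25
  Job 4: M1 done at 28, M2 done at 30
Makespan = 30

30


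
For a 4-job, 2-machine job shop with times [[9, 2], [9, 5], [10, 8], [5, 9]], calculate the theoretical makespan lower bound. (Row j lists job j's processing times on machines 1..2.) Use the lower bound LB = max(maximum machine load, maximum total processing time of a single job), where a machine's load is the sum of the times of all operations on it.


Machine loads:
  Machine 1: 9 + 9 + 10 + 5 = 33
  Machine 2: 2 + 5 + 8 + 9 = 24
Max machine load = 33
Job totals:
  Job 1: 11
  Job 2: 14
  Job 3: 18
  Job 4: 14
Max job total = 18
Lower bound = max(33, 18) = 33

33


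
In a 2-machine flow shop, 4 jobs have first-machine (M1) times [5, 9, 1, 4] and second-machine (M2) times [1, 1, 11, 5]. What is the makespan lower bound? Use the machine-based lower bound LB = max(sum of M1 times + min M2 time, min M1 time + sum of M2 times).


LB1 = sum(M1 times) + min(M2 times) = 19 + 1 = 20
LB2 = min(M1 times) + sum(M2 times) = 1 + 18 = 19
Lower bound = max(LB1, LB2) = max(20, 19) = 20

20


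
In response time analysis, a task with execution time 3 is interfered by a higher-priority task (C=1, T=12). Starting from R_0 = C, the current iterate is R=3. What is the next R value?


R_next = C + ceil(R_prev / T_hp) * C_hp
ceil(3 / 12) = ceil(0.25) = 1
Interference = 1 * 1 = 1
R_next = 3 + 1 = 4

4


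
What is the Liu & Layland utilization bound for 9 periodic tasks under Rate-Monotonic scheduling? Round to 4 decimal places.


Compute 2^(1/9) = 1.0800597389
Subtract 1: 1.0800597389 - 1 = 0.0800597389
Multiply by n: 9 * 0.0800597389 = 0.7205376501
Round to 4 dp: 0.7205

0.7205


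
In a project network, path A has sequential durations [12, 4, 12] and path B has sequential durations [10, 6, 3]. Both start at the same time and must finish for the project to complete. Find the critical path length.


Path A total = 12 + 4 + 12 = 28
Path B total = 10 + 6 + 3 = 19
Critical path = longest path = max(28, 19) = 28

28


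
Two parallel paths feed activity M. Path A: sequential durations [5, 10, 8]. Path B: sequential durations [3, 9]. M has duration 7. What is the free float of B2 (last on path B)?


ES(B2) = sum of predecessors on chain B = 3
EF(B2) = ES + duration = 3 + 9 = 12
Successor of B2 is M. ES(M) = max(sum(A), sum(B)) = max(23, 12) = 23
Free float = ES(successor) - EF(current) = 23 - 12 = 11

11


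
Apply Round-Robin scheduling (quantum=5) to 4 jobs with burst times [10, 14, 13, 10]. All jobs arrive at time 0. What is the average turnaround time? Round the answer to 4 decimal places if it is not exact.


Time quantum = 5
Execution trace:
  J1 runs 5 units, time = 5
  J2 runs 5 units, time = 10
  J3 runs 5 units, time = 15
  J4 runs 5 units, time = 20
  J1 runs 5 units, time = 25
  J2 runs 5 units, time = 30
  J3 runs 5 units, time = 35
  J4 runs 5 units, time = 40
  J2 runs 4 units, time = 44
  J3 runs 3 units, time = 47
Finish times: [25, 44, 47, 40]
Average turnaround = 156/4 = 39.0

39.0


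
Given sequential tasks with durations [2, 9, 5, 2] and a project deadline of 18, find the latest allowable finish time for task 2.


LF(activity 2) = deadline - sum of successor durations
Successors: activities 3 through 4 with durations [5, 2]
Sum of successor durations = 7
LF = 18 - 7 = 11

11


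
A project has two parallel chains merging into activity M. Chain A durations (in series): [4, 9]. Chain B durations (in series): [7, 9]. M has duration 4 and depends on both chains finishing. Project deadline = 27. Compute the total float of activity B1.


Forward pass: ES(B1) = sum of predecessors on chain B = 0
EF = ES + duration = 0 + 7 = 7
Backward pass: LF(M) = deadline = 27; LS(M) = 27 - 4 = 23
LF(B1) = LS(M) - sum(successors on chain B) = 23 - 9 = 14
LS = LF - duration = 14 - 7 = 7
Total float = LS - ES = 7 - 0 = 7

7


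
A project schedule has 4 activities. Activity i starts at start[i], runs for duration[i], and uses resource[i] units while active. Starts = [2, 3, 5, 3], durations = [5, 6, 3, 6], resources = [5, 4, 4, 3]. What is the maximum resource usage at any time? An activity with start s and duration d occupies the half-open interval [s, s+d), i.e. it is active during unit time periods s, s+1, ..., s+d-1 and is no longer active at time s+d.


Each activity i is active on [start_i, start_i + duration_i).
Compute total resource usage per time slot:
  t=0: active resources = [], total = 0
  t=1: active resources = [], total = 0
  t=2: active resources = [5], total = 5
  t=3: active resources = [5, 4, 3], total = 12
  t=4: active resources = [5, 4, 3], total = 12
  t=5: active resources = [5, 4, 4, 3], total = 16
  t=6: active resources = [5, 4, 4, 3], total = 16
  t=7: active resources = [4, 4, 3], total = 11
  t=8: active resources = [4, 3], total = 7
Peak resource demand = 16

16


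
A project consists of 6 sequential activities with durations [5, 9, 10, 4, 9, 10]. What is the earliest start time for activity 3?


Activity 3 starts after activities 1 through 2 complete.
Predecessor durations: [5, 9]
ES = 5 + 9 = 14

14


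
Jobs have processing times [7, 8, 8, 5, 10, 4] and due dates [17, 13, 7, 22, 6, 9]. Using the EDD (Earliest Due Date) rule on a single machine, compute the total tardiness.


Sort by due date (EDD order): [(10, 6), (8, 7), (4, 9), (8, 13), (7, 17), (5, 22)]
Compute completion times and tardiness:
  Job 1: p=10, d=6, C=10, tardiness=max(0,10-6)=4
  Job 2: p=8, d=7, C=18, tardiness=max(0,18-7)=11
  Job 3: p=4, d=9, C=22, tardiness=max(0,22-9)=13
  Job 4: p=8, d=13, C=30, tardiness=max(0,30-13)=17
  Job 5: p=7, d=17, C=37, tardiness=max(0,37-17)=20
  Job 6: p=5, d=22, C=42, tardiness=max(0,42-22)=20
Total tardiness = 85

85


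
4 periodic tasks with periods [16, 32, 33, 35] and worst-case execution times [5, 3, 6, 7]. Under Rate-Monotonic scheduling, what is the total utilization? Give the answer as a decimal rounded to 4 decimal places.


Compute individual utilizations (exact fractions):
  Task 1: C/T = 5/16 (approx. 0.3125)
  Task 2: C/T = 3/32 (approx. 0.0938)
  Task 3: C/T = 6/33 = 2/11 (approx. 0.1818)
  Task 4: C/T = 7/35 = 1/5 (approx. 0.2)
Total utilization U = 5/16 + 3/32 + 2/11 + 1/5 = 1387/1760
Rounded to 4 decimal places: U = 0.7881
RM (Liu & Layland) bound for 4 tasks = 0.756828; compare with U = 1387/1760 (approx. 0.788068)
bound < U <= 1, so the RM sufficient condition is not met (inconclusive; an exact test such as response-time analysis is needed).

0.7881


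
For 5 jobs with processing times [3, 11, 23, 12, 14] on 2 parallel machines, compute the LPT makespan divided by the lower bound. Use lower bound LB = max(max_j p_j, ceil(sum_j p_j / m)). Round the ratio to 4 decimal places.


LPT order: [23, 14, 12, 11, 3]
Machine loads after assignment: [34, 29]
LPT makespan = 34
Lower bound = max(max_job, ceil(total/2)) = max(23, 32) = 32
Ratio = 34 / 32 = 1.0625

1.0625


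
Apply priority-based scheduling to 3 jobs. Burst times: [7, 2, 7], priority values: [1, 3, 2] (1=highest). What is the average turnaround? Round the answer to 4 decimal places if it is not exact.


Sort by priority (ascending = highest first):
Order: [(1, 7), (2, 7), (3, 2)]
Completion times:
  Priority 1, burst=7, C=7
  Priority 2, burst=7, C=14
  Priority 3, burst=2, C=16
Average turnaround = 37/3 = 12.3333

12.3333


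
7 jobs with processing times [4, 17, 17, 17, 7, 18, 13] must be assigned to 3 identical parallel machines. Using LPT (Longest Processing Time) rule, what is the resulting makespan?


Sort jobs in decreasing order (LPT): [18, 17, 17, 17, 13, 7, 4]
Assign each job to the least loaded machine:
  Machine 1: jobs [18, 7, 4], load = 29
  Machine 2: jobs [17, 17], load = 34
  Machine 3: jobs [17, 13], load = 30
Makespan = max load = 34

34


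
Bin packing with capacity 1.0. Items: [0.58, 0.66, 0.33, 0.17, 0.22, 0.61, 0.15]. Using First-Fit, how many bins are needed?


Place items sequentially using First-Fit:
  Item 0.58 -> new Bin 1
  Item 0.66 -> new Bin 2
  Item 0.33 -> Bin 1 (now 0.91)
  Item 0.17 -> Bin 2 (now 0.83)
  Item 0.22 -> new Bin 3
  Item 0.61 -> Bin 3 (now 0.83)
  Item 0.15 -> Bin 2 (now 0.98)
Total bins used = 3

3


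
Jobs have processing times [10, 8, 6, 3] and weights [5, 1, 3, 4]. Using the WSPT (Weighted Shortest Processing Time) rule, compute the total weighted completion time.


Compute p/w ratios and sort ascending (WSPT): [(3, 4), (10, 5), (6, 3), (8, 1)]
Compute weighted completion times:
  Job (p=3,w=4): C=3, w*C=4*3=12
  Job (p=10,w=5): C=13, w*C=5*13=65
  Job (p=6,w=3): C=19, w*C=3*19=57
  Job (p=8,w=1): C=27, w*C=1*27=27
Total weighted completion time = 161

161


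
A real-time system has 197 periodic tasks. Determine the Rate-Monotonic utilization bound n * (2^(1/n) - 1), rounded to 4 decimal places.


Compute 2^(1/197) = 1.0035247108
Subtract 1: 1.0035247108 - 1 = 0.0035247108
Multiply by n: 197 * 0.0035247108 = 0.6943680276
Round to 4 dp: 0.6944

0.6944


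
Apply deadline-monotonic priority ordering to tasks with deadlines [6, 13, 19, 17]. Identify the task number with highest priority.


Sort tasks by relative deadline (ascending):
  Task 1: deadline = 6
  Task 2: deadline = 13
  Task 4: deadline = 17
  Task 3: deadline = 19
Priority order (highest first): [1, 2, 4, 3]
Highest priority task = 1

1


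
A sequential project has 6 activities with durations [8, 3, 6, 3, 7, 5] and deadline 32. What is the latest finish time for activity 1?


LF(activity 1) = deadline - sum of successor durations
Successors: activities 2 through 6 with durations [3, 6, 3, 7, 5]
Sum of successor durations = 24
LF = 32 - 24 = 8

8


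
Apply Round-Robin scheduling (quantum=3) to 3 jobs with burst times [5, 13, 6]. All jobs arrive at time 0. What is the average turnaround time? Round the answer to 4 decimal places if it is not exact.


Time quantum = 3
Execution trace:
  J1 runs 3 units, time = 3
  J2 runs 3 units, time = 6
  J3 runs 3 units, time = 9
  J1 runs 2 units, time = 11
  J2 runs 3 units, time = 14
  J3 runs 3 units, time = 17
  J2 runs 3 units, time = 20
  J2 runs 3 units, time = 23
  J2 runs 1 units, time = 24
Finish times: [11, 24, 17]
Average turnaround = 52/3 = 17.3333

17.3333


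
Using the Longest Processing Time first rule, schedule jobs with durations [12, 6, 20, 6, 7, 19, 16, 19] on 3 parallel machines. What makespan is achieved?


Sort jobs in decreasing order (LPT): [20, 19, 19, 16, 12, 7, 6, 6]
Assign each job to the least loaded machine:
  Machine 1: jobs [20, 7, 6], load = 33
  Machine 2: jobs [19, 16], load = 35
  Machine 3: jobs [19, 12, 6], load = 37
Makespan = max load = 37

37


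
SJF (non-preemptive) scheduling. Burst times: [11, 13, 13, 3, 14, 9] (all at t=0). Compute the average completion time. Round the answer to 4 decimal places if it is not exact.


SJF order (ascending): [3, 9, 11, 13, 13, 14]
Completion times:
  Job 1: burst=3, C=3
  Job 2: burst=9, C=12
  Job 3: burst=11, C=23
  Job 4: burst=13, C=36
  Job 5: burst=13, C=49
  Job 6: burst=14, C=63
Average completion = 186/6 = 31.0

31.0


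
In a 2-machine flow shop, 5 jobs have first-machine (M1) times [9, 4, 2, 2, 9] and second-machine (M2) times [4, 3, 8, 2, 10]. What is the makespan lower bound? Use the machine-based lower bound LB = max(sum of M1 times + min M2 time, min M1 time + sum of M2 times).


LB1 = sum(M1 times) + min(M2 times) = 26 + 2 = 28
LB2 = min(M1 times) + sum(M2 times) = 2 + 27 = 29
Lower bound = max(LB1, LB2) = max(28, 29) = 29

29


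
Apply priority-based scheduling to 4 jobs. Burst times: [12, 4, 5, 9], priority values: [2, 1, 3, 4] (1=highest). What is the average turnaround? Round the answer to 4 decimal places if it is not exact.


Sort by priority (ascending = highest first):
Order: [(1, 4), (2, 12), (3, 5), (4, 9)]
Completion times:
  Priority 1, burst=4, C=4
  Priority 2, burst=12, C=16
  Priority 3, burst=5, C=21
  Priority 4, burst=9, C=30
Average turnaround = 71/4 = 17.75

17.75


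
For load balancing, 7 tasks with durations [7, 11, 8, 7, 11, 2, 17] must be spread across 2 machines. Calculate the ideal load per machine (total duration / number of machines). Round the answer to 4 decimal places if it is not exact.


Total processing time = 7 + 11 + 8 + 7 + 11 + 2 + 17 = 63
Number of machines = 2
Ideal balanced load = 63 / 2 = 31.5

31.5


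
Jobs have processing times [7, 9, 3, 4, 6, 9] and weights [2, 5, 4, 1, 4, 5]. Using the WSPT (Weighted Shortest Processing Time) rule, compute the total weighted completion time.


Compute p/w ratios and sort ascending (WSPT): [(3, 4), (6, 4), (9, 5), (9, 5), (7, 2), (4, 1)]
Compute weighted completion times:
  Job (p=3,w=4): C=3, w*C=4*3=12
  Job (p=6,w=4): C=9, w*C=4*9=36
  Job (p=9,w=5): C=18, w*C=5*18=90
  Job (p=9,w=5): C=27, w*C=5*27=135
  Job (p=7,w=2): C=34, w*C=2*34=68
  Job (p=4,w=1): C=38, w*C=1*38=38
Total weighted completion time = 379

379


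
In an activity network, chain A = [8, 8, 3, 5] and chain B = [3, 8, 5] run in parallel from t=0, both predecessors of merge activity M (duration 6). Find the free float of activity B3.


ES(B3) = sum of predecessors on chain B = 11
EF(B3) = ES + duration = 11 + 5 = 16
Successor of B3 is M. ES(M) = max(sum(A), sum(B)) = max(24, 16) = 24
Free float = ES(successor) - EF(current) = 24 - 16 = 8

8


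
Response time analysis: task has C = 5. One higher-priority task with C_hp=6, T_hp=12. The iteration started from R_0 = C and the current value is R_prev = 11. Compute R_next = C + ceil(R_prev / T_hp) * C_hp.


R_next = C + ceil(R_prev / T_hp) * C_hp
ceil(11 / 12) = ceil(0.9167) = 1
Interference = 1 * 6 = 6
R_next = 5 + 6 = 11
R_next = R_prev, so the iteration has converged (response time = 11).

11


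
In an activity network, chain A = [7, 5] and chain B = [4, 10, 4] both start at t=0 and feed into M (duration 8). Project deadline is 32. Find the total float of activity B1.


Forward pass: ES(B1) = sum of predecessors on chain B = 0
EF = ES + duration = 0 + 4 = 4
Backward pass: LF(M) = deadline = 32; LS(M) = 32 - 8 = 24
LF(B1) = LS(M) - sum(successors on chain B) = 24 - 14 = 10
LS = LF - duration = 10 - 4 = 6
Total float = LS - ES = 6 - 0 = 6

6


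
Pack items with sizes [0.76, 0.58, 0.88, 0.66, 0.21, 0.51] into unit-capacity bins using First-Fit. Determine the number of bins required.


Place items sequentially using First-Fit:
  Item 0.76 -> new Bin 1
  Item 0.58 -> new Bin 2
  Item 0.88 -> new Bin 3
  Item 0.66 -> new Bin 4
  Item 0.21 -> Bin 1 (now 0.97)
  Item 0.51 -> new Bin 5
Total bins used = 5

5


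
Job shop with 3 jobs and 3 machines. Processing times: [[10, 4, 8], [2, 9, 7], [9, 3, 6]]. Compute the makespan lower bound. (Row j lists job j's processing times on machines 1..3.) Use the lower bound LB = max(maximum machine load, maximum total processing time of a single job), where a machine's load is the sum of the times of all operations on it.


Machine loads:
  Machine 1: 10 + 2 + 9 = 21
  Machine 2: 4 + 9 + 3 = 16
  Machine 3: 8 + 7 + 6 = 21
Max machine load = 21
Job totals:
  Job 1: 22
  Job 2: 18
  Job 3: 18
Max job total = 22
Lower bound = max(21, 22) = 22

22


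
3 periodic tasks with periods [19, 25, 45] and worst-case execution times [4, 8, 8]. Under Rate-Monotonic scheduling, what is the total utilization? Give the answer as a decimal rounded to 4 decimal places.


Compute individual utilizations (exact fractions):
  Task 1: C/T = 4/19 (approx. 0.2105)
  Task 2: C/T = 8/25 (approx. 0.32)
  Task 3: C/T = 8/45 (approx. 0.1778)
Total utilization U = 4/19 + 8/25 + 8/45 = 3028/4275
Rounded to 4 decimal places: U = 0.7083
RM (Liu & Layland) bound for 3 tasks = 0.779763; compare with U = 3028/4275 (approx. 0.708304)
U <= bound, so schedulable by RM sufficient condition.

0.7083
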